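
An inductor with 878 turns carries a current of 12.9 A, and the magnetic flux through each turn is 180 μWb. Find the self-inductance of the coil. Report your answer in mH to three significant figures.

Self-inductance is defined by L = NΦ_B/I (flux linkage over current).
L = (878)(1.800×10^-4 Wb)/(12.9 A) = 1.225×10^-2 H.

L ≈ 12.3 mH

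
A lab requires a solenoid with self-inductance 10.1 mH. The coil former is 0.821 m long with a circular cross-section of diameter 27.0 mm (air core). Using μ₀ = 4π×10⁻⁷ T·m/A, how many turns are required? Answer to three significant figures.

N ≈ 3390 turns

A = π(d/2)² = π(1.350×10^-2 m)² = 5.726×10^-4 m².
From L = μ₀N²A/ℓ, N = √(Lℓ / (μ₀A)).
N = √[(1.010×10^-2)(0.821) / ((4π×10⁻⁷)×5.726×10^-4)] = √(1.152×10^7) ≈ 3394.8.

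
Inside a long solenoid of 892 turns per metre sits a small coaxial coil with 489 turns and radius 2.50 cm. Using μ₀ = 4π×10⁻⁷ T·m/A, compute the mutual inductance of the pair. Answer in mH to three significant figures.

M ≈ 1.08 mH

The outer solenoid produces a uniform field B₁ = μ₀n₁I₁ across the inner coil,
so the flux linkage is N₂Φ = N₂B₁A₂ = μ₀n₁N₂A₂·I₁, giving M = μ₀n₁N₂A₂.
A₂ = πr² = π(2.500×10^-2 m)² = 1.963×10^-3 m².
M = (4π×10⁻⁷)(892)(489)(1.963×10^-3) = 1.076×10^-3 H.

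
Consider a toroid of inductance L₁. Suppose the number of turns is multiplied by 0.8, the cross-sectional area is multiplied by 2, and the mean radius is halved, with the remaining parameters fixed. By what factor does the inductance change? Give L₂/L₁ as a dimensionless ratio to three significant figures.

For a toroid, L ∝ μᵣN²A/R.
L₂/L₁ = (0.8)^2 × (2) × (0.5)^-1 = 2.56.

L₂/L₁ = 2.56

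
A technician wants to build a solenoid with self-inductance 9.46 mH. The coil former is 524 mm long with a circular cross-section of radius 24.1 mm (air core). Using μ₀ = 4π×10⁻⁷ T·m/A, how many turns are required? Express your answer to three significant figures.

A = πr² = π(2.410×10^-2 m)² = 1.8247×10^-3 m².
From L = μ₀N²A/ℓ, N = √(Lℓ / (μ₀A)).
N = √[(9.460×10^-3)(0.524) / ((4π×10⁻⁷)×1.8247×10^-3)] = √(2.162×10^6) ≈ 1470.3.

N ≈ 1470 turns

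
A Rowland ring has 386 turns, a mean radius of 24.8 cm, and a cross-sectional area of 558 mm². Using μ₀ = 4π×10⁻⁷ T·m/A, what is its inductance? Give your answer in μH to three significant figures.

L ≈ 67.0 μH

For a thin toroid, L = μ₀N²A/(2πR).
L = (4π×10⁻⁷)(386)²(5.580×10^-4) / (2π×0.248 m) = 6.7048×10^-5 H.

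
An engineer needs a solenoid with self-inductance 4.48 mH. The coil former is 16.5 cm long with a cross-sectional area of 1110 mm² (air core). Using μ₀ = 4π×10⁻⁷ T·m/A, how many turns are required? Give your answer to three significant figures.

A = 1110 mm² = 1.110×10^-3 m².
From L = μ₀N²A/ℓ, N = √(Lℓ / (μ₀A)).
N = √[(4.480×10^-3)(0.165) / ((4π×10⁻⁷)×1.110×10^-3)] = √(5.299×10^5) ≈ 728.0.

N ≈ 728 turns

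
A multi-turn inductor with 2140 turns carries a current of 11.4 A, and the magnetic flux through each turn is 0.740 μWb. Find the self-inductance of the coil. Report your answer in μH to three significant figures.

Self-inductance is defined by L = NΦ_B/I (flux linkage over current).
L = (2140)(7.400×10^-7 Wb)/(11.4 A) = 1.389×10^-4 H.

L ≈ 139 μH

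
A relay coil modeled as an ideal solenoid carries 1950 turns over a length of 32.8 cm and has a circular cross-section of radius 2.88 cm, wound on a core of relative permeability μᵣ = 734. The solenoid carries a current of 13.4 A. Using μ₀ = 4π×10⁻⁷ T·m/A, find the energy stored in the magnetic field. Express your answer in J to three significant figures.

U ≈ 2500 J

A = πr² = π(2.880×10^-2 m)² = 2.606×10^-3 m².
L = μ₀μᵣN²A/ℓ = (4π×10⁻⁷)(734)(1950)²(2.606×10^-3)/(0.328) = 27.86 H.
U = ½LI² = ½(27.86)(13.4)² = 2.502×10^3 J.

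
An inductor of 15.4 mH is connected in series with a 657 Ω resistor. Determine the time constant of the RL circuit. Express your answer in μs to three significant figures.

τ ≈ 23.4 μs

τ = L/R = (1.540×10^-2 H)/(657 Ω) = 2.344×10^-5 s.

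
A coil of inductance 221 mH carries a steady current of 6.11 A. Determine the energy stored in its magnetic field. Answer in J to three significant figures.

U ≈ 4.13 J

Stored magnetic energy: U = ½LI².
U = ½(0.221 H)(6.11 A)² = 4.125 J.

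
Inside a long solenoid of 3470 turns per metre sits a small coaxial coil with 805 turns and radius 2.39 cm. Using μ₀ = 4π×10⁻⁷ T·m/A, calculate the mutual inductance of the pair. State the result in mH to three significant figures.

M ≈ 6.30 mH

The outer solenoid produces a uniform field B₁ = μ₀n₁I₁ across the inner coil,
so the flux linkage is N₂Φ = N₂B₁A₂ = μ₀n₁N₂A₂·I₁, giving M = μ₀n₁N₂A₂.
A₂ = πr² = π(2.390×10^-2 m)² = 1.7945×10^-3 m².
M = (4π×10⁻⁷)(3470)(805)(1.7945×10^-3) = 6.299×10^-3 H.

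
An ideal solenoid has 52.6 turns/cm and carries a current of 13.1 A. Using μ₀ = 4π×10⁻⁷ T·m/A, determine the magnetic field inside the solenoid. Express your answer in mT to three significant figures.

Inside a long solenoid, B = μ₀nI.
B = (4π×10⁻⁷)(5.260×10^3 m⁻¹)(13.1 A) = 8.659×10^-2 T.

B ≈ 86.6 mT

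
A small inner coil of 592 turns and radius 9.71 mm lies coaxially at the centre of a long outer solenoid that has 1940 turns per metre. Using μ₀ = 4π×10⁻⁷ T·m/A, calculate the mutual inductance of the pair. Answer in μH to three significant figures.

The outer solenoid produces a uniform field B₁ = μ₀n₁I₁ across the inner coil,
so the flux linkage is N₂Φ = N₂B₁A₂ = μ₀n₁N₂A₂·I₁, giving M = μ₀n₁N₂A₂.
A₂ = πr² = π(9.710×10^-3 m)² = 2.962×10^-4 m².
M = (4π×10⁻⁷)(1940)(592)(2.962×10^-4) = 4.2749×10^-4 H.

M ≈ 427 μH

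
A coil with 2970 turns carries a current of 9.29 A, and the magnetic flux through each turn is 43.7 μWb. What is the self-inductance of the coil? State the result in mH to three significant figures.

Self-inductance is defined by L = NΦ_B/I (flux linkage over current).
L = (2970)(4.370×10^-5 Wb)/(9.29 A) = 1.397×10^-2 H.

L ≈ 14.0 mH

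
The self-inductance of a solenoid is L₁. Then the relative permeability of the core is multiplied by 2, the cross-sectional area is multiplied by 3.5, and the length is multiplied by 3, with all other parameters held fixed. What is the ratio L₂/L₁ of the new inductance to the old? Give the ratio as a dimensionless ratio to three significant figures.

For a solenoid, L ∝ μᵣN²A/ℓ.
L₂/L₁ = (2) × (3.5) × (3)^-1 = 2.33.

L₂/L₁ = 2.33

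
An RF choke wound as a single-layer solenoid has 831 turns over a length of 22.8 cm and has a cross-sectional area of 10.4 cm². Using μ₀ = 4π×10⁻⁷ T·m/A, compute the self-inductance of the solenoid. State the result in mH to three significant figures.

L ≈ 3.96 mH

A = 10.4 cm² = 1.040×10^-3 m².
For a long solenoid, L = μ₀N²A/ℓ.
L = (4π×10⁻⁷)(831)²(1.040×10^-3)/(0.228 m) = 3.958×10^-3 H.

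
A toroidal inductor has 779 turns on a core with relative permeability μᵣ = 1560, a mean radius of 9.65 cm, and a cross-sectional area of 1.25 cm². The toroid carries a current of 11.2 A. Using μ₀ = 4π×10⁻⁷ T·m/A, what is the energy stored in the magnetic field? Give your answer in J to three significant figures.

U ≈ 15.4 J

L = μ₀μᵣN²A/(2πR) = (4π×10⁻⁷)(1560)(779)²(1.250×10^-4)/(2π×9.650×10^-2) = 0.2453 H.
U = ½LI² = ½(0.2453)(11.2)² = 15.38 J.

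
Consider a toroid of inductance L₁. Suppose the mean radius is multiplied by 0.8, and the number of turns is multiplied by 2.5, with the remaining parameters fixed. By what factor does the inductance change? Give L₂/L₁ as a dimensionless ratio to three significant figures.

For a toroid, L ∝ μᵣN²A/R.
L₂/L₁ = (0.8)^-1 × (2.5)^2 = 7.81.

L₂/L₁ = 7.81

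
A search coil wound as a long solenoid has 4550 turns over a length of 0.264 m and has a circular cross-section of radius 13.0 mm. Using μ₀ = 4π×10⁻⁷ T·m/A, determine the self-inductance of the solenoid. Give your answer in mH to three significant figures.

A = πr² = π(1.300×10^-2 m)² = 5.309×10^-4 m².
For a long solenoid, L = μ₀N²A/ℓ.
L = (4π×10⁻⁷)(4550)²(5.309×10^-4)/(0.264 m) = 5.232×10^-2 H.

L ≈ 52.3 mH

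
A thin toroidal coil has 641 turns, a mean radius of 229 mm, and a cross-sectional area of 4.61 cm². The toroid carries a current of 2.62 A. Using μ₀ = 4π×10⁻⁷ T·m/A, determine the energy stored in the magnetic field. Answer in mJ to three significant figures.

L = μ₀N²A/(2πR) = (4π×10⁻⁷)(641)²(4.610×10^-4)/(2π×0.229) = 1.654×10^-4 H.
U = ½LI² = ½(1.654×10^-4)(2.62)² = 5.678×10^-4 J.

U ≈ 0.568 mJ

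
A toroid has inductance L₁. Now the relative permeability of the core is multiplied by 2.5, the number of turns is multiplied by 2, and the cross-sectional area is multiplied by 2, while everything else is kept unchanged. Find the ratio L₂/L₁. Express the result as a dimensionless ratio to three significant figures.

L₂/L₁ = 20.0

For a toroid, L ∝ μᵣN²A/R.
L₂/L₁ = (2.5) × (2)^2 × (2) = 20.0.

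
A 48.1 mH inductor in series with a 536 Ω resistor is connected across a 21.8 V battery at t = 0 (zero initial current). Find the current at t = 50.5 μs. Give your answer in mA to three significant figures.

I ≈ 17.5 mA

τ = L/R = 4.810×10^-2/536 = 8.974×10^-5 s; final current I_∞ = ε/R = 21.8/536 = 4.067×10^-2 A.
I(t) = I_∞(1 − e^(−t/τ)) with t/τ = 0.563.
I = (4.067×10^-2)(1 − e^(−0.563)) = 1.750×10^-2 A.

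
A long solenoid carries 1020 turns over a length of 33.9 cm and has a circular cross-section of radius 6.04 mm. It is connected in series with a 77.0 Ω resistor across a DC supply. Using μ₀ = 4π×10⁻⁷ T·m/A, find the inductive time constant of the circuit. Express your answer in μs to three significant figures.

A = πr² = π(6.040×10^-3 m)² = 1.146×10^-4 m².
L = μ₀N²A/ℓ = (4π×10⁻⁷)(1020)²(1.146×10^-4)/(0.339) = 4.420×10^-4 H.
τ = L/R = (4.420×10^-4)/(77.0) = 5.740×10^-6 s.

τ ≈ 5.74 μs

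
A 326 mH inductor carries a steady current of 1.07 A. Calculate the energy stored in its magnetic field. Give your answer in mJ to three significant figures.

Stored magnetic energy: U = ½LI².
U = ½(0.326 H)(1.07 A)² = 0.1866 J.

U ≈ 187 mJ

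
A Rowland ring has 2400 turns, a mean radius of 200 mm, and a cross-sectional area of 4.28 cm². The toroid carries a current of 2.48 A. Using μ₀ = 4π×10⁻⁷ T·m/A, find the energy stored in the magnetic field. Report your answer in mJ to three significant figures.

U ≈ 7.58 mJ

L = μ₀N²A/(2πR) = (4π×10⁻⁷)(2400)²(4.280×10^-4)/(2π×0.2) = 2.465×10^-3 H.
U = ½LI² = ½(2.465×10^-3)(2.48)² = 7.581×10^-3 J.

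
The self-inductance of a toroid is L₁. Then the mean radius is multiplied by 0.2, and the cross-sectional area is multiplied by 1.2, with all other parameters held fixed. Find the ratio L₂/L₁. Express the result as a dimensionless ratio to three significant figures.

For a toroid, L ∝ μᵣN²A/R.
L₂/L₁ = (0.2)^-1 × (1.2) = 6.00.

L₂/L₁ = 6.00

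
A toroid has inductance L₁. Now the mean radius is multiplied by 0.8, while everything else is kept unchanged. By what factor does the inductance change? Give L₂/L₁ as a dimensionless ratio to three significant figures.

For a toroid, L ∝ μᵣN²A/R.
L₂/L₁ = (0.8)^-1 = 1.25.

L₂/L₁ = 1.25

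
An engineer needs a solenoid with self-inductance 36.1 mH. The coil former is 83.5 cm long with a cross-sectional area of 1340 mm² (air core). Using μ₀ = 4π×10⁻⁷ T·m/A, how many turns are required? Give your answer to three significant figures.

A = 1340 mm² = 1.340×10^-3 m².
From L = μ₀N²A/ℓ, N = √(Lℓ / (μ₀A)).
N = √[(3.610×10^-2)(0.835) / ((4π×10⁻⁷)×1.340×10^-3)] = √(1.790×10^7) ≈ 4231.0.

N ≈ 4230 turns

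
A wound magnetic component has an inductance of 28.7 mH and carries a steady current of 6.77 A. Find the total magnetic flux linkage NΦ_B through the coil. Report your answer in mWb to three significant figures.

From L = NΦ_B/I, the flux linkage is NΦ_B = LI.
NΦ_B = (2.870×10^-2 H)(6.77 A) = 0.1943 Wb.

NΦ_B ≈ 194 mWb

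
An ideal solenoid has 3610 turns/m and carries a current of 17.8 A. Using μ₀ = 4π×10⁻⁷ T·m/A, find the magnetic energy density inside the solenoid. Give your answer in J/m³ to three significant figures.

u ≈ 2590 J/m³

B = μ₀nI = (4π×10⁻⁷)(3.610×10^3)(17.8) = 8.0749×10^-2 T.
u = B²/(2μ₀) = (8.0749×10^-2)²/(2×4π×10⁻⁷) = 2.594×10^3 J/m³.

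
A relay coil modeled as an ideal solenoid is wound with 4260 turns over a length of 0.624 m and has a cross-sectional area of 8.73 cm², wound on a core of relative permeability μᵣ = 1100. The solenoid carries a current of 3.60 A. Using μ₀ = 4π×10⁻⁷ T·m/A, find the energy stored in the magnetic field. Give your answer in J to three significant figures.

U ≈ 227 J

A = 8.73 cm² = 8.730×10^-4 m².
L = μ₀μᵣN²A/ℓ = (4π×10⁻⁷)(1100)(4260)²(8.730×10^-4)/(0.624) = 35.1 H.
U = ½LI² = ½(35.1)(3.60)² = 227.4 J.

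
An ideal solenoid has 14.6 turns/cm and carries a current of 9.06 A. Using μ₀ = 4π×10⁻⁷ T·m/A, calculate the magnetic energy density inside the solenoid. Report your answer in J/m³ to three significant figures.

u ≈ 110 J/m³

B = μ₀nI = (4π×10⁻⁷)(1.460×10^3)(9.06) = 1.662×10^-2 T.
u = B²/(2μ₀) = (1.662×10^-2)²/(2×4π×10⁻⁷) = 109.9 J/m³.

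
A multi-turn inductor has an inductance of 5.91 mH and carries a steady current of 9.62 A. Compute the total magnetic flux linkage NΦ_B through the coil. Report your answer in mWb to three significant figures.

From L = NΦ_B/I, the flux linkage is NΦ_B = LI.
NΦ_B = (5.910×10^-3 H)(9.62 A) = 5.685×10^-2 Wb.

NΦ_B ≈ 56.9 mWb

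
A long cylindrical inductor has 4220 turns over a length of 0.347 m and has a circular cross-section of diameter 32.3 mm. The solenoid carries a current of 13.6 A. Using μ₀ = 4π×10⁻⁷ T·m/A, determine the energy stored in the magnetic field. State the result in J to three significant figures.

A = π(d/2)² = π(1.615×10^-2 m)² = 8.194×10^-4 m².
L = μ₀N²A/ℓ = (4π×10⁻⁷)(4220)²(8.194×10^-4)/(0.347) = 5.284×10^-2 H.
U = ½LI² = ½(5.284×10^-2)(13.6)² = 4.887 J.

U ≈ 4.89 J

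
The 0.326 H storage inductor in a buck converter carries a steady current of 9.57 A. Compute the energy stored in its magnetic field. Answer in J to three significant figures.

U ≈ 14.9 J

Stored magnetic energy: U = ½LI².
U = ½(0.326 H)(9.57 A)² = 14.93 J.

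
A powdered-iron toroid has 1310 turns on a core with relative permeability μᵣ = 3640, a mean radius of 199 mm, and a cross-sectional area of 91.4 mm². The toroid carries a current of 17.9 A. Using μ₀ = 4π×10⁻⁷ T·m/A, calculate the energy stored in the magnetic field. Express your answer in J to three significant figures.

L = μ₀μᵣN²A/(2πR) = (4π×10⁻⁷)(3640)(1310)²(9.140×10^-5)/(2π×0.199) = 0.5738 H.
U = ½LI² = ½(0.5738)(17.9)² = 91.93 J.

U ≈ 91.9 J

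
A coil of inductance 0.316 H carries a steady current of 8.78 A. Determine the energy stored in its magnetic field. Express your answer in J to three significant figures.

U ≈ 12.2 J

Stored magnetic energy: U = ½LI².
U = ½(0.316 H)(8.78 A)² = 12.18 J.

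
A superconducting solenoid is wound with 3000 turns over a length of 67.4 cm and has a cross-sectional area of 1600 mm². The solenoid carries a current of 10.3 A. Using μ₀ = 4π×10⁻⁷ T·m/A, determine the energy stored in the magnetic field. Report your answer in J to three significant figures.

U ≈ 1.42 J

A = 1600 mm² = 1.600×10^-3 m².
L = μ₀N²A/ℓ = (4π×10⁻⁷)(3000)²(1.600×10^-3)/(0.674) = 2.6848×10^-2 H.
U = ½LI² = ½(2.6848×10^-2)(10.3)² = 1.424 J.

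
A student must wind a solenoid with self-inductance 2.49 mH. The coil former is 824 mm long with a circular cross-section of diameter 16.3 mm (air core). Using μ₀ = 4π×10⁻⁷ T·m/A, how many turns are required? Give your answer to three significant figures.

A = π(d/2)² = π(8.150×10^-3 m)² = 2.087×10^-4 m².
From L = μ₀N²A/ℓ, N = √(Lℓ / (μ₀A)).
N = √[(2.490×10^-3)(0.824) / ((4π×10⁻⁷)×2.087×10^-4)] = √(7.824×10^6) ≈ 2797.2.

N ≈ 2800 turns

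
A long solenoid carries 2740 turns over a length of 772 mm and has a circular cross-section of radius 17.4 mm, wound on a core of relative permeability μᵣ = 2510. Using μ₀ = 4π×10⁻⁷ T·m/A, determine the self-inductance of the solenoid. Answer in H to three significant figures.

A = πr² = π(1.740×10^-2 m)² = 9.511×10^-4 m².
For a long solenoid, L = μ₀μᵣN²A/ℓ.
L = (4π×10⁻⁷)(2510)(2740)²(9.511×10^-4)/(0.772 m) = 29.18 H.

L ≈ 29.2 H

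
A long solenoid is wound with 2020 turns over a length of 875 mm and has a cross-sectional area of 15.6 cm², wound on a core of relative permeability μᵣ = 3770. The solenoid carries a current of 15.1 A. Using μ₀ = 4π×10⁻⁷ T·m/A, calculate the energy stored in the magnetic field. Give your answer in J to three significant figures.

U ≈ 3930 J

A = 15.6 cm² = 1.560×10^-3 m².
L = μ₀μᵣN²A/ℓ = (4π×10⁻⁷)(3770)(2020)²(1.560×10^-3)/(0.875) = 34.46 H.
U = ½LI² = ½(34.46)(15.1)² = 3.929×10^3 J.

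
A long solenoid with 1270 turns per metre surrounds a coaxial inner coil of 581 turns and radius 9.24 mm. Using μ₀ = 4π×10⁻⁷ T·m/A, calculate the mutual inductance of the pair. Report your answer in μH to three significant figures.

The outer solenoid produces a uniform field B₁ = μ₀n₁I₁ across the inner coil,
so the flux linkage is N₂Φ = N₂B₁A₂ = μ₀n₁N₂A₂·I₁, giving M = μ₀n₁N₂A₂.
A₂ = πr² = π(9.240×10^-3 m)² = 2.682×10^-4 m².
M = (4π×10⁻⁷)(1270)(581)(2.682×10^-4) = 2.487×10^-4 H.

M ≈ 249 μH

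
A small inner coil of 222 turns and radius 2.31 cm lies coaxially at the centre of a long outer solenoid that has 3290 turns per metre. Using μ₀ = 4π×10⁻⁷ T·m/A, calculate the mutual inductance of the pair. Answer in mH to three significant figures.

The outer solenoid produces a uniform field B₁ = μ₀n₁I₁ across the inner coil,
so the flux linkage is N₂Φ = N₂B₁A₂ = μ₀n₁N₂A₂·I₁, giving M = μ₀n₁N₂A₂.
A₂ = πr² = π(2.310×10^-2 m)² = 1.676×10^-3 m².
M = (4π×10⁻⁷)(3290)(222)(1.676×10^-3) = 1.539×10^-3 H.

M ≈ 1.54 mH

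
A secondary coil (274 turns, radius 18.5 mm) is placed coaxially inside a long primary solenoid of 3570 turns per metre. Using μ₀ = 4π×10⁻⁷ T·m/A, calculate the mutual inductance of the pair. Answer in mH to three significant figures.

The outer solenoid produces a uniform field B₁ = μ₀n₁I₁ across the inner coil,
so the flux linkage is N₂Φ = N₂B₁A₂ = μ₀n₁N₂A₂·I₁, giving M = μ₀n₁N₂A₂.
A₂ = πr² = π(1.850×10^-2 m)² = 1.075×10^-3 m².
M = (4π×10⁻⁷)(3570)(274)(1.075×10^-3) = 1.322×10^-3 H.

M ≈ 1.32 mH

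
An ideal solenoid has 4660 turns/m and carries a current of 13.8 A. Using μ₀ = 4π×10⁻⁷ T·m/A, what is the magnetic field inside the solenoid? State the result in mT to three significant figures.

B ≈ 80.8 mT

Inside a long solenoid, B = μ₀nI.
B = (4π×10⁻⁷)(4.660×10^3 m⁻¹)(13.8 A) = 8.081×10^-2 T.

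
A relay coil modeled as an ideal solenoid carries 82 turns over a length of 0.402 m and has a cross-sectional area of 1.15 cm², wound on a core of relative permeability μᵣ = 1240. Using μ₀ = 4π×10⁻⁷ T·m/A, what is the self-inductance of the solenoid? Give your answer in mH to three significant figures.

A = 1.15 cm² = 1.150×10^-4 m².
For a long solenoid, L = μ₀μᵣN²A/ℓ.
L = (4π×10⁻⁷)(1240)(82)²(1.150×10^-4)/(0.402 m) = 2.997×10^-3 H.

L ≈ 3.00 mH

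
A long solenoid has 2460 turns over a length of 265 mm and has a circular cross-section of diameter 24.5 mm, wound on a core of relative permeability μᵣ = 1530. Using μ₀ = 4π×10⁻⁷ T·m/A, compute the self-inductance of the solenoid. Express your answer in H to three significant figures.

L ≈ 20.7 H

A = π(d/2)² = π(1.225×10^-2 m)² = 4.714×10^-4 m².
For a long solenoid, L = μ₀μᵣN²A/ℓ.
L = (4π×10⁻⁷)(1530)(2460)²(4.714×10^-4)/(0.265 m) = 20.7 H.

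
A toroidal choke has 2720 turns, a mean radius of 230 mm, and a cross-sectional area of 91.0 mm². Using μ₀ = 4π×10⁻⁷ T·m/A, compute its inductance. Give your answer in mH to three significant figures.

For a thin toroid, L = μ₀N²A/(2πR).
L = (4π×10⁻⁷)(2720)²(9.100×10^-5) / (2π×0.23 m) = 5.854×10^-4 H.

L ≈ 0.585 mH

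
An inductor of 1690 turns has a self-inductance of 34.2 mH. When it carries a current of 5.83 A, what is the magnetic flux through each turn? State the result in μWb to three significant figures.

Φ_B ≈ 118 μWb

From L = NΦ_B/I, the flux per turn is Φ_B = LI/N.
Φ_B = (3.420×10^-2 H)(5.83 A)/1690 = 1.180×10^-4 Wb.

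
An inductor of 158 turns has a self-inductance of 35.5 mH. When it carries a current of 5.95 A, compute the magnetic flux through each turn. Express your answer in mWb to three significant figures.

From L = NΦ_B/I, the flux per turn is Φ_B = LI/N.
Φ_B = (3.550×10^-2 H)(5.95 A)/158 = 1.337×10^-3 Wb.

Φ_B ≈ 1.34 mWb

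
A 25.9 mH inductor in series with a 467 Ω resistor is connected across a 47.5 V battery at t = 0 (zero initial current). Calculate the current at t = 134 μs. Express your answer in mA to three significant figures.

τ = L/R = 2.590×10^-2/467 = 5.546×10^-5 s; final current I_∞ = ε/R = 47.5/467 = 0.1017 A.
I(t) = I_∞(1 − e^(−t/τ)) with t/τ = 2.416.
I = (0.1017)(1 − e^(−2.416)) = 9.263×10^-2 A.

I ≈ 92.6 mA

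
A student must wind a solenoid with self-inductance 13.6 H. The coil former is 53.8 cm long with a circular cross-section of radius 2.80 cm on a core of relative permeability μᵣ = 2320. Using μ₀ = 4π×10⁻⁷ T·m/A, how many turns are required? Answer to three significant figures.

A = πr² = π(2.800×10^-2 m)² = 2.463×10^-3 m².
From L = μ₀μᵣN²A/ℓ, N = √(Lℓ / (μ₀μᵣA)).
N = √[(13.6)(0.538) / ((4π×10⁻⁷)(2320)×2.463×10^-3)] = √(1.019×10^6) ≈ 1009.4.

N ≈ 1010 turns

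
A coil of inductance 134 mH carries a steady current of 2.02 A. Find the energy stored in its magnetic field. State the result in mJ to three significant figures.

Stored magnetic energy: U = ½LI².
U = ½(0.134 H)(2.02 A)² = 0.2734 J.

U ≈ 273 mJ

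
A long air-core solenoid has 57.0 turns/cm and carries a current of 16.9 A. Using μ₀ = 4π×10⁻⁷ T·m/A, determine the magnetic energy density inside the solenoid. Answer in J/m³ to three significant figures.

B = μ₀nI = (4π×10⁻⁷)(5.700×10^3)(16.9) = 0.1211 T.
u = B²/(2μ₀) = (0.1211)²/(2×4π×10⁻⁷) = 5.830×10^3 J/m³.

u ≈ 5830 J/m³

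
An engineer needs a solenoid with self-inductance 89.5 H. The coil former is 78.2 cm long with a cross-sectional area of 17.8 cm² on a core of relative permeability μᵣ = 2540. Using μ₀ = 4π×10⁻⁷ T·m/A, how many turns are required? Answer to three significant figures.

A = 17.8 cm² = 1.780×10^-3 m².
From L = μ₀μᵣN²A/ℓ, N = √(Lℓ / (μ₀μᵣA)).
N = √[(89.5)(0.782) / ((4π×10⁻⁷)(2540)×1.780×10^-3)] = √(1.232×10^7) ≈ 3509.8.

N ≈ 3510 turns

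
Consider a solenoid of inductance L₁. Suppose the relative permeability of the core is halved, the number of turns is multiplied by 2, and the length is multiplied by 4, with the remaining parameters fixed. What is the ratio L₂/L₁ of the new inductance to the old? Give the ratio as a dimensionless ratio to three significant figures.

L₂/L₁ = 0.500

For a solenoid, L ∝ μᵣN²A/ℓ.
L₂/L₁ = (0.5) × (2)^2 × (4)^-1 = 0.500.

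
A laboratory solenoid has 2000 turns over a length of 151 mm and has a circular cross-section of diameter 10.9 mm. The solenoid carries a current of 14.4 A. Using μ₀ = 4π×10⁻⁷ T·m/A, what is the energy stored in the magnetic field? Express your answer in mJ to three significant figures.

U ≈ 322 mJ

A = π(d/2)² = π(5.450×10^-3 m)² = 9.331×10^-5 m².
L = μ₀N²A/ℓ = (4π×10⁻⁷)(2000)²(9.331×10^-5)/(0.151) = 3.106×10^-3 H.
U = ½LI² = ½(3.106×10^-3)(14.4)² = 0.3221 J.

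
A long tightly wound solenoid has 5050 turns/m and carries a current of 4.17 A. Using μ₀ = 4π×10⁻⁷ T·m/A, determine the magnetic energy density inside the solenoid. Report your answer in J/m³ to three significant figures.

B = μ₀nI = (4π×10⁻⁷)(5.050×10^3)(4.17) = 2.646×10^-2 T.
u = B²/(2μ₀) = (2.646×10^-2)²/(2×4π×10⁻⁷) = 278.6 J/m³.

u ≈ 279 J/m³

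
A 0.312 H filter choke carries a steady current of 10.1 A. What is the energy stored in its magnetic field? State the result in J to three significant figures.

Stored magnetic energy: U = ½LI².
U = ½(0.312 H)(10.1 A)² = 15.91 J.

U ≈ 15.9 J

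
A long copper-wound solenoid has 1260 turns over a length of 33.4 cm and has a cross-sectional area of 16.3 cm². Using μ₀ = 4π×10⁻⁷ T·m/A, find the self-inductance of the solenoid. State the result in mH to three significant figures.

A = 16.3 cm² = 1.630×10^-3 m².
For a long solenoid, L = μ₀N²A/ℓ.
L = (4π×10⁻⁷)(1260)²(1.630×10^-3)/(0.334 m) = 9.736×10^-3 H.

L ≈ 9.74 mH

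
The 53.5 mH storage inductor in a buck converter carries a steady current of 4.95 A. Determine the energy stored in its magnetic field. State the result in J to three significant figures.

U ≈ 0.655 J

Stored magnetic energy: U = ½LI².
U = ½(5.350×10^-2 H)(4.95 A)² = 0.6554 J.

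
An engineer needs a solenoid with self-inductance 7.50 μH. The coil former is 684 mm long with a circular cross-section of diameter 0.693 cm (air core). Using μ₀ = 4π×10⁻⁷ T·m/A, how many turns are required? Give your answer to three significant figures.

A = π(d/2)² = π(3.465×10^-3 m)² = 3.772×10^-5 m².
From L = μ₀N²A/ℓ, N = √(Lℓ / (μ₀A)).
N = √[(7.500×10^-6)(0.684) / ((4π×10⁻⁷)×3.772×10^-5)] = √(1.082×10^5) ≈ 329.0.

N ≈ 329 turns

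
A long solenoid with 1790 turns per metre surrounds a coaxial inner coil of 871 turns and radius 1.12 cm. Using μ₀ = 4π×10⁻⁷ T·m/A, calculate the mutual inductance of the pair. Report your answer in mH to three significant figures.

M ≈ 0.772 mH

The outer solenoid produces a uniform field B₁ = μ₀n₁I₁ across the inner coil,
so the flux linkage is N₂Φ = N₂B₁A₂ = μ₀n₁N₂A₂·I₁, giving M = μ₀n₁N₂A₂.
A₂ = πr² = π(1.120×10^-2 m)² = 3.941×10^-4 m².
M = (4π×10⁻⁷)(1790)(871)(3.941×10^-4) = 7.721×10^-4 H.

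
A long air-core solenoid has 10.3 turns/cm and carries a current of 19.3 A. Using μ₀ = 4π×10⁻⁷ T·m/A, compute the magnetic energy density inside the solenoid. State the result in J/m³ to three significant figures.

u ≈ 248 J/m³

B = μ₀nI = (4π×10⁻⁷)(1.030×10^3)(19.3) = 2.498×10^-2 T.
u = B²/(2μ₀) = (2.498×10^-2)²/(2×4π×10⁻⁷) = 248.3 J/m³.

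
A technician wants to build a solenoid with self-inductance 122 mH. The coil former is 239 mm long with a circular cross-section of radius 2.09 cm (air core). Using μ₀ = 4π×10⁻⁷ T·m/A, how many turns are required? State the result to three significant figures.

A = πr² = π(2.090×10^-2 m)² = 1.372×10^-3 m².
From L = μ₀N²A/ℓ, N = √(Lℓ / (μ₀A)).
N = √[(0.122)(0.239) / ((4π×10⁻⁷)×1.372×10^-3)] = √(1.691×10^7) ≈ 4112.0.

N ≈ 4110 turns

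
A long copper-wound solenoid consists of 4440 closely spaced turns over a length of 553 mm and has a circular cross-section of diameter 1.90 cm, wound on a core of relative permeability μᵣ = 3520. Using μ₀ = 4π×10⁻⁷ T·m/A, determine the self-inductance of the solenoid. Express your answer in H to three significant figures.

L ≈ 44.7 H

A = π(d/2)² = π(9.500×10^-3 m)² = 2.835×10^-4 m².
For a long solenoid, L = μ₀μᵣN²A/ℓ.
L = (4π×10⁻⁷)(3520)(4440)²(2.835×10^-4)/(0.553 m) = 44.71 H.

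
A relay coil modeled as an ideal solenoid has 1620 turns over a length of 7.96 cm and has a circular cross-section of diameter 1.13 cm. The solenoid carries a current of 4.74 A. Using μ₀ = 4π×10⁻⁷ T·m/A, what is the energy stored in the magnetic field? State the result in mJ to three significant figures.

U ≈ 46.7 mJ

A = π(d/2)² = π(5.650×10^-3 m)² = 1.003×10^-4 m².
L = μ₀N²A/ℓ = (4π×10⁻⁷)(1620)²(1.003×10^-4)/(7.960×10^-2) = 4.155×10^-3 H.
U = ½LI² = ½(4.155×10^-3)(4.74)² = 4.668×10^-2 J.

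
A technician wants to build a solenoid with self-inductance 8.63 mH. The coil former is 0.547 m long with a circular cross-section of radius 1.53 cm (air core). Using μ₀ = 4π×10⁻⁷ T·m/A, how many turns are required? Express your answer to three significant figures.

A = πr² = π(1.530×10^-2 m)² = 7.354×10^-4 m².
From L = μ₀N²A/ℓ, N = √(Lℓ / (μ₀A)).
N = √[(8.630×10^-3)(0.547) / ((4π×10⁻⁷)×7.354×10^-4)] = √(5.108×10^6) ≈ 2260.1.

N ≈ 2260 turns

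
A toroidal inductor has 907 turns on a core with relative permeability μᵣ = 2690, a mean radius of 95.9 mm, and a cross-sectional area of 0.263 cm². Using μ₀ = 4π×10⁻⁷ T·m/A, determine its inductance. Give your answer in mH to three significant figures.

L ≈ 121 mH

For a thin toroid, L = μ₀μᵣN²A/(2πR).
L = (4π×10⁻⁷)(2690)(907)²(2.630×10^-5) / (2π×9.590×10^-2 m) = 0.1214 H.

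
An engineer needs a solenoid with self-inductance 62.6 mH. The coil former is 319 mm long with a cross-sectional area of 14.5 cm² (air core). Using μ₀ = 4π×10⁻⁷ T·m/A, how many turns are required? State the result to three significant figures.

A = 14.5 cm² = 1.450×10^-3 m².
From L = μ₀N²A/ℓ, N = √(Lℓ / (μ₀A)).
N = √[(6.260×10^-2)(0.319) / ((4π×10⁻⁷)×1.450×10^-3)] = √(1.096×10^7) ≈ 3310.5.

N ≈ 3310 turns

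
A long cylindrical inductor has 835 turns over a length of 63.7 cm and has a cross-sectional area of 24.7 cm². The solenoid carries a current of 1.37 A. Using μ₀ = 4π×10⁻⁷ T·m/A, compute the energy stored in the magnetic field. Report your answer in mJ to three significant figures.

U ≈ 3.19 mJ

A = 24.7 cm² = 2.470×10^-3 m².
L = μ₀N²A/ℓ = (4π×10⁻⁷)(835)²(2.470×10^-3)/(0.637) = 3.397×10^-3 H.
U = ½LI² = ½(3.397×10^-3)(1.37)² = 3.188×10^-3 J.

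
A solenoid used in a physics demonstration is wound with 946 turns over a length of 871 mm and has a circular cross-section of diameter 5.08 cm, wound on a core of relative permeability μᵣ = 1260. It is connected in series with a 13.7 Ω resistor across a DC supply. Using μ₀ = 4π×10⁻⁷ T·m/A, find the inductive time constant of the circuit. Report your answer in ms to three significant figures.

A = π(d/2)² = π(2.540×10^-2 m)² = 2.027×10^-3 m².
L = μ₀μᵣN²A/ℓ = (4π×10⁻⁷)(1260)(946)²(2.027×10^-3)/(0.871) = 3.297 H.
τ = L/R = (3.297)/(13.7) = 0.2407 s.

τ ≈ 241 ms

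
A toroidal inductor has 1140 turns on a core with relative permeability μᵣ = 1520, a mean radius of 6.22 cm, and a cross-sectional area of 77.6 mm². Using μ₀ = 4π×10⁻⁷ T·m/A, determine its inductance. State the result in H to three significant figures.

L ≈ 0.493 H

For a thin toroid, L = μ₀μᵣN²A/(2πR).
L = (4π×10⁻⁷)(1520)(1140)²(7.760×10^-5) / (2π×6.220×10^-2 m) = 0.4929 H.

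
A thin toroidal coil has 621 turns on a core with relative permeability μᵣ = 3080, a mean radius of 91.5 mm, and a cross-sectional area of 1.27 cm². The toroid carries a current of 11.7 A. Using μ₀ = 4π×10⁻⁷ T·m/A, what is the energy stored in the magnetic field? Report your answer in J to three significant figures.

L = μ₀μᵣN²A/(2πR) = (4π×10⁻⁷)(3080)(621)²(1.270×10^-4)/(2π×9.150×10^-2) = 0.3297 H.
U = ½LI² = ½(0.3297)(11.7)² = 22.57 J.

U ≈ 22.6 J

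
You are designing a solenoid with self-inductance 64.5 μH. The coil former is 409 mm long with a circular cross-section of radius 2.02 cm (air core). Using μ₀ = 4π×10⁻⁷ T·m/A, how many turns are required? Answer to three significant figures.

N ≈ 128 turns

A = πr² = π(2.020×10^-2 m)² = 1.282×10^-3 m².
From L = μ₀N²A/ℓ, N = √(Lℓ / (μ₀A)).
N = √[(6.450×10^-5)(0.409) / ((4π×10⁻⁷)×1.282×10^-3)] = √(1.638×10^4) ≈ 128.0.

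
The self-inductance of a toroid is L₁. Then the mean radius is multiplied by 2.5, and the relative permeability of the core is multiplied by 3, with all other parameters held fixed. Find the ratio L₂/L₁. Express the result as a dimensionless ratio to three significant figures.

For a toroid, L ∝ μᵣN²A/R.
L₂/L₁ = (2.5)^-1 × (3) = 1.20.

L₂/L₁ = 1.20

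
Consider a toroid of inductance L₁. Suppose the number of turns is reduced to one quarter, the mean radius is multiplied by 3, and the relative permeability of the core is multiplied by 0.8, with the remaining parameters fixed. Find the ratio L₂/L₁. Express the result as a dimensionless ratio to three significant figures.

L₂/L₁ = 0.0167

For a toroid, L ∝ μᵣN²A/R.
L₂/L₁ = (0.25)^2 × (3)^-1 × (0.8) = 0.0167.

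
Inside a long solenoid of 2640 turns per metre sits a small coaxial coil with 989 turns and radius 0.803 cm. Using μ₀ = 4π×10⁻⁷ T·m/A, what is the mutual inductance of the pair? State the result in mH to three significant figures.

M ≈ 0.665 mH

The outer solenoid produces a uniform field B₁ = μ₀n₁I₁ across the inner coil,
so the flux linkage is N₂Φ = N₂B₁A₂ = μ₀n₁N₂A₂·I₁, giving M = μ₀n₁N₂A₂.
A₂ = πr² = π(8.030×10^-3 m)² = 2.026×10^-4 m².
M = (4π×10⁻⁷)(2640)(989)(2.026×10^-4) = 6.646×10^-4 H.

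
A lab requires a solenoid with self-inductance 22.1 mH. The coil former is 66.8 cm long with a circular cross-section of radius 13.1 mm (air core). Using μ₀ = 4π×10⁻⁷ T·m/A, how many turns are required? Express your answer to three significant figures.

N ≈ 4670 turns

A = πr² = π(1.310×10^-2 m)² = 5.391×10^-4 m².
From L = μ₀N²A/ℓ, N = √(Lℓ / (μ₀A)).
N = √[(2.210×10^-2)(0.668) / ((4π×10⁻⁷)×5.391×10^-4)] = √(2.179×10^7) ≈ 4668.0.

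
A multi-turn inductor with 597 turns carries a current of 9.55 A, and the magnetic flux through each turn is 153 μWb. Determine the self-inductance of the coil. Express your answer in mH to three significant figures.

L ≈ 9.56 mH

Self-inductance is defined by L = NΦ_B/I (flux linkage over current).
L = (597)(1.530×10^-4 Wb)/(9.55 A) = 9.5645×10^-3 H.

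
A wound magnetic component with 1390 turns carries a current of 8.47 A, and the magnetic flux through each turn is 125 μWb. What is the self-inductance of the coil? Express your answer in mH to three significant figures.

L ≈ 20.5 mH

Self-inductance is defined by L = NΦ_B/I (flux linkage over current).
L = (1390)(1.250×10^-4 Wb)/(8.47 A) = 2.051×10^-2 H.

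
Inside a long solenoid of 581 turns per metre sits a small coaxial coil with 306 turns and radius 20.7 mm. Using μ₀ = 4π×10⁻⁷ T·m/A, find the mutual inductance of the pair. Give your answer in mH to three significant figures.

M ≈ 0.301 mH

The outer solenoid produces a uniform field B₁ = μ₀n₁I₁ across the inner coil,
so the flux linkage is N₂Φ = N₂B₁A₂ = μ₀n₁N₂A₂·I₁, giving M = μ₀n₁N₂A₂.
A₂ = πr² = π(2.070×10^-2 m)² = 1.346×10^-3 m².
M = (4π×10⁻⁷)(581)(306)(1.346×10^-3) = 3.007×10^-4 H.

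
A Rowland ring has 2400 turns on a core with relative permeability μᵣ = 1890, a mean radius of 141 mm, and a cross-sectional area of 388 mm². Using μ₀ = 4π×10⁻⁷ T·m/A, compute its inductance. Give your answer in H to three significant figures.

For a thin toroid, L = μ₀μᵣN²A/(2πR).
L = (4π×10⁻⁷)(1890)(2400)²(3.880×10^-4) / (2π×0.141 m) = 5.991 H.

L ≈ 5.99 H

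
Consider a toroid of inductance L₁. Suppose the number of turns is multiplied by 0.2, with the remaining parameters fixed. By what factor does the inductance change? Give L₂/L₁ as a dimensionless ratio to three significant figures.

For a toroid, L ∝ μᵣN²A/R.
L₂/L₁ = (0.2)^2 = 0.0400.

L₂/L₁ = 0.0400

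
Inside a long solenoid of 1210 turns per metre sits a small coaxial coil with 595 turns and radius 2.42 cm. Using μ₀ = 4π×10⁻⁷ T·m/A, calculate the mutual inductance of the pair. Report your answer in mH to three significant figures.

M ≈ 1.66 mH

The outer solenoid produces a uniform field B₁ = μ₀n₁I₁ across the inner coil,
so the flux linkage is N₂Φ = N₂B₁A₂ = μ₀n₁N₂A₂·I₁, giving M = μ₀n₁N₂A₂.
A₂ = πr² = π(2.420×10^-2 m)² = 1.840×10^-3 m².
M = (4π×10⁻⁷)(1210)(595)(1.840×10^-3) = 1.6645×10^-3 H.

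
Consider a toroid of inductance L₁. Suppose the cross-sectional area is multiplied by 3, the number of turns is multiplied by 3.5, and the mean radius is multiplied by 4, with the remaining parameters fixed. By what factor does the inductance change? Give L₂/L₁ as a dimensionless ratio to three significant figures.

L₂/L₁ = 9.19

For a toroid, L ∝ μᵣN²A/R.
L₂/L₁ = (3) × (3.5)^2 × (4)^-1 = 9.19.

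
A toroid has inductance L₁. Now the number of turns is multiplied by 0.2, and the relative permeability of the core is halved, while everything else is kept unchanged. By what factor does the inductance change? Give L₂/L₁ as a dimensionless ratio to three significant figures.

L₂/L₁ = 0.0200

For a toroid, L ∝ μᵣN²A/R.
L₂/L₁ = (0.2)^2 × (0.5) = 0.0200.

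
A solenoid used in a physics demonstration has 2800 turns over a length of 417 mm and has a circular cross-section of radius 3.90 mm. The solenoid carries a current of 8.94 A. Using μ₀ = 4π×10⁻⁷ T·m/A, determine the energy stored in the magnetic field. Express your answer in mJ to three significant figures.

A = πr² = π(3.900×10^-3 m)² = 4.778×10^-5 m².
L = μ₀N²A/ℓ = (4π×10⁻⁷)(2800)²(4.778×10^-5)/(0.417) = 1.129×10^-3 H.
U = ½LI² = ½(1.129×10^-3)(8.94)² = 4.511×10^-2 J.

U ≈ 45.1 mJ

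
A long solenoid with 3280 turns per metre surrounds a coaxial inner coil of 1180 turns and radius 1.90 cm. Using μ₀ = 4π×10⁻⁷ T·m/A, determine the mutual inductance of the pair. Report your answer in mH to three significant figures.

M ≈ 5.52 mH

The outer solenoid produces a uniform field B₁ = μ₀n₁I₁ across the inner coil,
so the flux linkage is N₂Φ = N₂B₁A₂ = μ₀n₁N₂A₂·I₁, giving M = μ₀n₁N₂A₂.
A₂ = πr² = π(1.900×10^-2 m)² = 1.134×10^-3 m².
M = (4π×10⁻⁷)(3280)(1180)(1.134×10^-3) = 5.516×10^-3 H.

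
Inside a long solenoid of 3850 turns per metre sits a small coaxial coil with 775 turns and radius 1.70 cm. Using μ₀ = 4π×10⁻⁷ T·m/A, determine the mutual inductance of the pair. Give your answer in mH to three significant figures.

M ≈ 3.40 mH

The outer solenoid produces a uniform field B₁ = μ₀n₁I₁ across the inner coil,
so the flux linkage is N₂Φ = N₂B₁A₂ = μ₀n₁N₂A₂·I₁, giving M = μ₀n₁N₂A₂.
A₂ = πr² = π(1.700×10^-2 m)² = 9.079×10^-4 m².
M = (4π×10⁻⁷)(3850)(775)(9.079×10^-4) = 3.404×10^-3 H.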